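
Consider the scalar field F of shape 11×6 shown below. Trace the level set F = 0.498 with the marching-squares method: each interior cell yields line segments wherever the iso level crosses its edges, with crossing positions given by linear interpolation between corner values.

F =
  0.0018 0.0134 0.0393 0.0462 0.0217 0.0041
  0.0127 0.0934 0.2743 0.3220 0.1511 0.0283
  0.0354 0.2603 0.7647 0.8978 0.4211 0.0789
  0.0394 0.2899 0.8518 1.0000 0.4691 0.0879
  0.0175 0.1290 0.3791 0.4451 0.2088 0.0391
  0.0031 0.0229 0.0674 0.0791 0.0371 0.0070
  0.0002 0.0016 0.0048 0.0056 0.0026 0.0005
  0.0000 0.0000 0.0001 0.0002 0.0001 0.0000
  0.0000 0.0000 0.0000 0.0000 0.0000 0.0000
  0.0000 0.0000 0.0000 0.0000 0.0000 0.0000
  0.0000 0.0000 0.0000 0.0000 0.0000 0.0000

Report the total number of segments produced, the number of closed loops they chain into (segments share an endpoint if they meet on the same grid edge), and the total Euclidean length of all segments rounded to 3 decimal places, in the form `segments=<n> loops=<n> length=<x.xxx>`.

segments=8 loops=1 length=8.168

cell (1,1): code 0100 → (1.456,2.000)–(2.000,1.471)
cell (1,2): code 1100 → (1.306,3.000)–(1.456,2.000)
cell (1,3): code 1000 → (2.000,3.839)–(1.306,3.000)
cell (2,1): code 0110 → (2.000,1.471)–(3.000,1.370)
cell (2,3): code 1001 → (3.000,3.946)–(2.000,3.839)
cell (3,1): code 0010 → (3.000,1.370)–(3.748,2.000)
cell (3,2): code 0011 → (3.748,2.000)–(3.905,3.000)
cell (3,3): code 0001 → (3.905,3.000)–(3.000,3.946)
total: 8 segments, chained into 1 closed loop(s), length Σ = 8.168195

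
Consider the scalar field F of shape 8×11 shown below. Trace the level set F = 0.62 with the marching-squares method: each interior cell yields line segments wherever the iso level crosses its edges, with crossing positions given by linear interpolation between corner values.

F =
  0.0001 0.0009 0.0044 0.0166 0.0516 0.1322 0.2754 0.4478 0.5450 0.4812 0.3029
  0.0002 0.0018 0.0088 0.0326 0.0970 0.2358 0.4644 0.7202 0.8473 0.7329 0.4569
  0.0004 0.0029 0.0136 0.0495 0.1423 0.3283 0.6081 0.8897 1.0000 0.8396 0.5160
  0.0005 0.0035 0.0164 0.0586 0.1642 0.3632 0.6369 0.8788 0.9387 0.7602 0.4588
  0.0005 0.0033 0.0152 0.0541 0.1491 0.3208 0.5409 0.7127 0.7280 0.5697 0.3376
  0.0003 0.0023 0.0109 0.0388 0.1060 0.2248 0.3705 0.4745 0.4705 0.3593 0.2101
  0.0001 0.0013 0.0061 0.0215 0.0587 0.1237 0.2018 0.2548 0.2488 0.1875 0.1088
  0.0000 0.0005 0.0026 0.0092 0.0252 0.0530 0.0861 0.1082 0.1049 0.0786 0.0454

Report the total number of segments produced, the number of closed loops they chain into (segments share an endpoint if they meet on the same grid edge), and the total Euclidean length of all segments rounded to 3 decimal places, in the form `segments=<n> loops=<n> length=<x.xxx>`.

cell (0,6): code 0100 → (0.632,7.000)–(1.000,6.608)
cell (0,7): code 1100 → (0.248,8.000)–(0.632,7.000)
cell (0,8): code 1100 → (0.551,9.000)–(0.248,8.000)
cell (0,9): code 1000 → (1.000,9.409)–(0.551,9.000)
cell (1,6): code 0110 → (1.000,6.608)–(2.000,6.042)
cell (1,9): code 1001 → (2.000,9.679)–(1.000,9.409)
cell (2,5): code 0100 → (2.413,6.000)–(3.000,5.938)
cell (2,6): code 1110 → (2.000,6.042)–(2.413,6.000)
cell (2,9): code 1001 → (3.000,9.465)–(2.000,9.679)
cell (3,5): code 0010 → (3.000,5.938)–(3.176,6.000)
cell (3,6): code 0111 → (3.176,6.000)–(4.000,6.460)
cell (3,8): code 1011 → (4.000,8.682)–(3.736,9.000)
cell (3,9): code 0001 → (3.736,9.000)–(3.000,9.465)
cell (4,6): code 0010 → (4.000,6.460)–(4.389,7.000)
cell (4,7): code 0011 → (4.389,7.000)–(4.419,8.000)
cell (4,8): code 0001 → (4.419,8.000)–(4.000,8.682)
total: 16 segments, chained into 1 closed loop(s), length Σ = 12.354128

segments=16 loops=1 length=12.354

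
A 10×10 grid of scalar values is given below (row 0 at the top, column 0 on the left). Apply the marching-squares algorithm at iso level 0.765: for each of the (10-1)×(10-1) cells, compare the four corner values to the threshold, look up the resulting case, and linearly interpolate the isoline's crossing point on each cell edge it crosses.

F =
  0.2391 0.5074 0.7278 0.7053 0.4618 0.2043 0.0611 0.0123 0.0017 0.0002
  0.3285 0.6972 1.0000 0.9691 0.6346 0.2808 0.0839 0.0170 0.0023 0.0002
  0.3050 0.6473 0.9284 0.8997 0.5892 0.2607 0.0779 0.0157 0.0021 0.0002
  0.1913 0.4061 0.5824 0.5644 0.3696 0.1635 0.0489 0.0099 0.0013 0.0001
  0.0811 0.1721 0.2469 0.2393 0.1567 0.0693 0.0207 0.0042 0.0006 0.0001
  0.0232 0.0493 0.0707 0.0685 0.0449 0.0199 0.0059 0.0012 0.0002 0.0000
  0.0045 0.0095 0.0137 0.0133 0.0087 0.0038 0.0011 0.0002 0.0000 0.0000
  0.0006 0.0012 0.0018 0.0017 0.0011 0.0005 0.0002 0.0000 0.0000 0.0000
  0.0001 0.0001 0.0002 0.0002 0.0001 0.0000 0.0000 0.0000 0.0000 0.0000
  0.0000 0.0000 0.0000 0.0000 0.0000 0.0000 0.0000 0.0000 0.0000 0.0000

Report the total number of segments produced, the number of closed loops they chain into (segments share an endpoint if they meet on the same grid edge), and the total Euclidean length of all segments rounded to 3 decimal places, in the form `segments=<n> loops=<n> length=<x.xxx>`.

cell (0,1): code 0100 → (0.137,2.000)–(1.000,1.224)
cell (0,2): code 1100 → (0.226,3.000)–(0.137,2.000)
cell (0,3): code 1000 → (1.000,3.610)–(0.226,3.000)
cell (1,1): code 0110 → (1.000,1.224)–(2.000,1.419)
cell (1,3): code 1001 → (2.000,3.434)–(1.000,3.610)
cell (2,1): code 0010 → (2.000,1.419)–(2.472,2.000)
cell (2,2): code 0011 → (2.472,2.000)–(2.402,3.000)
cell (2,3): code 0001 → (2.402,3.000)–(2.000,3.434)
total: 8 segments, chained into 1 closed loop(s), length Σ = 7.527155

segments=8 loops=1 length=7.527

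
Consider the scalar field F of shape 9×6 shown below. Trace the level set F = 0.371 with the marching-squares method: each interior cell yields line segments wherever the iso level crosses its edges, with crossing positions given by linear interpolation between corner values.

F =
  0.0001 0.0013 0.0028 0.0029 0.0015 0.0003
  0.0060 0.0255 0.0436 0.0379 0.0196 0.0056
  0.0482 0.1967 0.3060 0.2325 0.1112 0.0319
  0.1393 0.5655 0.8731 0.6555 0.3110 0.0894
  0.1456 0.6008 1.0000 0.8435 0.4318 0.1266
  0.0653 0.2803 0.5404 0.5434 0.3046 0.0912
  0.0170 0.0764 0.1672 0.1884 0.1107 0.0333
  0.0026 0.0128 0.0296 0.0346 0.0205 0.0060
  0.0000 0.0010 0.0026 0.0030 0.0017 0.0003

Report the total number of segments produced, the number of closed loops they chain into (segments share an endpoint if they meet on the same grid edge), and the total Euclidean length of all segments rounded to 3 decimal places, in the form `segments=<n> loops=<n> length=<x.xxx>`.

cell (2,0): code 0100 → (2.473,1.000)–(3.000,0.544)
cell (2,1): code 1100 → (2.115,2.000)–(2.473,1.000)
cell (2,2): code 1100 → (2.327,3.000)–(2.115,2.000)
cell (2,3): code 1000 → (3.000,3.826)–(2.327,3.000)
cell (3,0): code 0110 → (3.000,0.544)–(4.000,0.495)
cell (3,3): code 1101 → (3.497,4.000)–(3.000,3.826)
cell (3,4): code 1000 → (4.000,4.199)–(3.497,4.000)
cell (4,0): code 0010 → (4.000,0.495)–(4.717,1.000)
cell (4,1): code 0111 → (4.717,1.000)–(5.000,1.349)
cell (4,3): code 1011 → (5.000,3.722)–(4.478,4.000)
cell (4,4): code 0001 → (4.478,4.000)–(4.000,4.199)
cell (5,1): code 0010 → (5.000,1.349)–(5.454,2.000)
cell (5,2): code 0011 → (5.454,2.000)–(5.486,3.000)
cell (5,3): code 0001 → (5.486,3.000)–(5.000,3.722)
total: 14 segments, chained into 1 closed loop(s), length Σ = 11.015573

segments=14 loops=1 length=11.016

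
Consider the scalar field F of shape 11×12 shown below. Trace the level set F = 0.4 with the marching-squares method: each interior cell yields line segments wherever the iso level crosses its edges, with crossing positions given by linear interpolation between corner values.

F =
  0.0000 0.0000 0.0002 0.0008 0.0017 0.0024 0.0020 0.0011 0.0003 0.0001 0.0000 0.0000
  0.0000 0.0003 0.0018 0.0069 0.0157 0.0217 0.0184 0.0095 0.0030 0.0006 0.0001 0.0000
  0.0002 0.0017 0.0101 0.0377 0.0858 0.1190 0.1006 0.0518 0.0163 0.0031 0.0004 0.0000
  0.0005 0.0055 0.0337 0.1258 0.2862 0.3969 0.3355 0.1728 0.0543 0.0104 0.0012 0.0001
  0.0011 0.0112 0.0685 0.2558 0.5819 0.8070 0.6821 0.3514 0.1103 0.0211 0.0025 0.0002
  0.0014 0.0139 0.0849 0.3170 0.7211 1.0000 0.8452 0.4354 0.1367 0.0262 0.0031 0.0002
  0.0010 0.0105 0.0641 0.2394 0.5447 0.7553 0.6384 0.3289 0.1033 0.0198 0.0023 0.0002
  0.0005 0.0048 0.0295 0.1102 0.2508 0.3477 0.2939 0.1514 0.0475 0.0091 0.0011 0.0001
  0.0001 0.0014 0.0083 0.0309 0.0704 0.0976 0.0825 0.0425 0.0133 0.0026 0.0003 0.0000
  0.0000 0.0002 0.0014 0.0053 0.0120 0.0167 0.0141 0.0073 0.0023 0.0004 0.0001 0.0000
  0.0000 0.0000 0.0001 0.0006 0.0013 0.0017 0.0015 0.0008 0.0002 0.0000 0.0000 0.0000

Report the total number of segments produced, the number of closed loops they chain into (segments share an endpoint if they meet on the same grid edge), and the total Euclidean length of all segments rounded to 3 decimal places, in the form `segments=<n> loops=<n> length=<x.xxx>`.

cell (3,3): code 0100 → (3.385,4.000)–(4.000,3.442)
cell (3,4): code 1100 → (3.008,5.000)–(3.385,4.000)
cell (3,5): code 1100 → (3.186,6.000)–(3.008,5.000)
cell (3,6): code 1000 → (4.000,6.853)–(3.186,6.000)
cell (4,3): code 0110 → (4.000,3.442)–(5.000,3.205)
cell (4,6): code 1101 → (4.579,7.000)–(4.000,6.853)
cell (4,7): code 1000 → (5.000,7.119)–(4.579,7.000)
cell (5,3): code 0110 → (5.000,3.205)–(6.000,3.526)
cell (5,6): code 1011 → (6.000,6.770)–(5.332,7.000)
cell (5,7): code 0001 → (5.332,7.000)–(5.000,7.119)
cell (6,3): code 0010 → (6.000,3.526)–(6.492,4.000)
cell (6,4): code 0011 → (6.492,4.000)–(6.872,5.000)
cell (6,5): code 0011 → (6.872,5.000)–(6.692,6.000)
cell (6,6): code 0001 → (6.692,6.000)–(6.000,6.770)
total: 14 segments, chained into 1 closed loop(s), length Σ = 12.069912

segments=14 loops=1 length=12.070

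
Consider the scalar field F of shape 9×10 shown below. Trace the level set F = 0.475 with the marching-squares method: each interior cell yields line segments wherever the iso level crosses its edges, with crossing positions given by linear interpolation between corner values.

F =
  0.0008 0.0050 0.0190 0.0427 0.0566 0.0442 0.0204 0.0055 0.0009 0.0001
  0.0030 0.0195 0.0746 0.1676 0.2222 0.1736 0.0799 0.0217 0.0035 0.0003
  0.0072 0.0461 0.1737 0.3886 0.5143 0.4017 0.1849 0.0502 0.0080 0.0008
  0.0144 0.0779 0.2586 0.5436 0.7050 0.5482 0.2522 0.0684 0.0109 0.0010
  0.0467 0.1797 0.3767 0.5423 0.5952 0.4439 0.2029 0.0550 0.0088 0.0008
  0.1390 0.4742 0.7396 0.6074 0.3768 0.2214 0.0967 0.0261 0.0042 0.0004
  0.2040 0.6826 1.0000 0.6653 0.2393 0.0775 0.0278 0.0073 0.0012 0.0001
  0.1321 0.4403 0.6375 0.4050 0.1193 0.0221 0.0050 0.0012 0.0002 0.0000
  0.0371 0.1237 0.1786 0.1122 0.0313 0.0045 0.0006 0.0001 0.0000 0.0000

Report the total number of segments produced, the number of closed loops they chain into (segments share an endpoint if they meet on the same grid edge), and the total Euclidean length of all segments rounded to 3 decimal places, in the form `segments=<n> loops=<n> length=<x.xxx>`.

segments=22 loops=1 length=15.303

cell (1,3): code 0100 → (1.865,4.000)–(2.000,3.687)
cell (1,4): code 1000 → (2.000,4.349)–(1.865,4.000)
cell (2,2): code 0100 → (2.557,3.000)–(3.000,2.759)
cell (2,3): code 1110 → (2.000,3.687)–(2.557,3.000)
cell (2,4): code 1101 → (2.500,5.000)–(2.000,4.349)
cell (2,5): code 1000 → (3.000,5.247)–(2.500,5.000)
cell (3,2): code 0110 → (3.000,2.759)–(4.000,2.594)
cell (3,4): code 1011 → (4.000,4.794)–(3.702,5.000)
cell (3,5): code 0001 → (3.702,5.000)–(3.000,5.247)
cell (4,1): code 0100 → (4.271,2.000)–(5.000,1.003)
cell (4,2): code 1110 → (4.000,2.594)–(4.271,2.000)
cell (4,3): code 1011 → (5.000,3.574)–(4.550,4.000)
cell (4,4): code 0001 → (4.550,4.000)–(4.000,4.794)
cell (5,0): code 0100 → (5.004,1.000)–(6.000,0.566)
cell (5,1): code 1110 → (5.000,1.003)–(5.004,1.000)
cell (5,3): code 1001 → (6.000,3.447)–(5.000,3.574)
cell (6,0): code 0010 → (6.000,0.566)–(6.857,1.000)
cell (6,1): code 0111 → (6.857,1.000)–(7.000,1.176)
cell (6,2): code 1011 → (7.000,2.699)–(6.731,3.000)
cell (6,3): code 0001 → (6.731,3.000)–(6.000,3.447)
cell (7,1): code 0010 → (7.000,1.176)–(7.354,2.000)
cell (7,2): code 0001 → (7.354,2.000)–(7.000,2.699)
total: 22 segments, chained into 1 closed loop(s), length Σ = 15.302580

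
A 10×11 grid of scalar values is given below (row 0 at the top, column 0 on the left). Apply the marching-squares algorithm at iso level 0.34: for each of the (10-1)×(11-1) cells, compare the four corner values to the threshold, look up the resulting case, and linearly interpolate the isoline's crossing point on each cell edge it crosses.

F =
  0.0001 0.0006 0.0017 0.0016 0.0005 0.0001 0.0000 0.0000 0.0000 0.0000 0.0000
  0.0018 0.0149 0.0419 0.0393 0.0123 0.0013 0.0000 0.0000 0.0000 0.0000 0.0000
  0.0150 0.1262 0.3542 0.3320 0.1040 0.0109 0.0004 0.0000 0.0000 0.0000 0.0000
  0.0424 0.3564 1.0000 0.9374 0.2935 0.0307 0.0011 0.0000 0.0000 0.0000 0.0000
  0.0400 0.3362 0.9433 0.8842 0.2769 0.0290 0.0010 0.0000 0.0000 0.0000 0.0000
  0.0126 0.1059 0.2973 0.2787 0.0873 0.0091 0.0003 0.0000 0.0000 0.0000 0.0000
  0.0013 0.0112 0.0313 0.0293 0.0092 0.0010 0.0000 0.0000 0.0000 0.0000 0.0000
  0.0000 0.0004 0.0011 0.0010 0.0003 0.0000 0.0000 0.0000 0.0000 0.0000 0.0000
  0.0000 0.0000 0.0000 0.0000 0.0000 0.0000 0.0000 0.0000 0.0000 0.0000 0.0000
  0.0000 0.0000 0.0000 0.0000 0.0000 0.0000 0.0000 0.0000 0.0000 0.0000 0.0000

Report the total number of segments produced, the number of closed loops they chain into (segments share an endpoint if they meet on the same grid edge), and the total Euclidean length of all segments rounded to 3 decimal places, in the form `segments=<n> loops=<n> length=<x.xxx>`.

segments=12 loops=1 length=9.477

cell (1,1): code 0100 → (1.955,2.000)–(2.000,1.938)
cell (1,2): code 1000 → (2.000,2.640)–(1.955,2.000)
cell (2,0): code 0100 → (2.929,1.000)–(3.000,0.948)
cell (2,1): code 1110 → (2.000,1.938)–(2.929,1.000)
cell (2,2): code 1101 → (2.013,3.000)–(2.000,2.640)
cell (2,3): code 1000 → (3.000,3.928)–(2.013,3.000)
cell (3,0): code 0010 → (3.000,0.948)–(3.812,1.000)
cell (3,1): code 0111 → (3.812,1.000)–(4.000,1.006)
cell (3,3): code 1001 → (4.000,3.896)–(3.000,3.928)
cell (4,1): code 0010 → (4.000,1.006)–(4.934,2.000)
cell (4,2): code 0011 → (4.934,2.000)–(4.899,3.000)
cell (4,3): code 0001 → (4.899,3.000)–(4.000,3.896)
total: 12 segments, chained into 1 closed loop(s), length Σ = 9.477332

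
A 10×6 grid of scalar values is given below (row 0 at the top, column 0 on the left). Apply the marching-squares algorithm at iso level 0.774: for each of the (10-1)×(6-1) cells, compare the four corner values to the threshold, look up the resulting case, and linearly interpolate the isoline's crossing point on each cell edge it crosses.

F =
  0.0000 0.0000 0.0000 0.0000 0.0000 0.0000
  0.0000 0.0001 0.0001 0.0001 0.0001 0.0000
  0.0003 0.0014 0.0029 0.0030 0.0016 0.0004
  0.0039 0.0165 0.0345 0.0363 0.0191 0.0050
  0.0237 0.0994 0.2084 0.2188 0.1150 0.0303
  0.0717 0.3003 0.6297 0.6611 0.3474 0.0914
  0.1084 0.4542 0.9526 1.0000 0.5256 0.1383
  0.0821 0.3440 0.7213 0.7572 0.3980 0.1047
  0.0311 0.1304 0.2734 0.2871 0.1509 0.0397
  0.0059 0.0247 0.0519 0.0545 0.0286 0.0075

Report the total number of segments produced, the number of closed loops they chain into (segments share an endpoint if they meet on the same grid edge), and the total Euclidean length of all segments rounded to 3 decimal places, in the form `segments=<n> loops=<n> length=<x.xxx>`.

cell (5,1): code 0100 → (5.447,2.000)–(6.000,1.642)
cell (5,2): code 1100 → (5.333,3.000)–(5.447,2.000)
cell (5,3): code 1000 → (6.000,3.476)–(5.333,3.000)
cell (6,1): code 0010 → (6.000,1.642)–(6.772,2.000)
cell (6,2): code 0011 → (6.772,2.000)–(6.931,3.000)
cell (6,3): code 0001 → (6.931,3.000)–(6.000,3.476)
total: 6 segments, chained into 1 closed loop(s), length Σ = 5.394442

segments=6 loops=1 length=5.394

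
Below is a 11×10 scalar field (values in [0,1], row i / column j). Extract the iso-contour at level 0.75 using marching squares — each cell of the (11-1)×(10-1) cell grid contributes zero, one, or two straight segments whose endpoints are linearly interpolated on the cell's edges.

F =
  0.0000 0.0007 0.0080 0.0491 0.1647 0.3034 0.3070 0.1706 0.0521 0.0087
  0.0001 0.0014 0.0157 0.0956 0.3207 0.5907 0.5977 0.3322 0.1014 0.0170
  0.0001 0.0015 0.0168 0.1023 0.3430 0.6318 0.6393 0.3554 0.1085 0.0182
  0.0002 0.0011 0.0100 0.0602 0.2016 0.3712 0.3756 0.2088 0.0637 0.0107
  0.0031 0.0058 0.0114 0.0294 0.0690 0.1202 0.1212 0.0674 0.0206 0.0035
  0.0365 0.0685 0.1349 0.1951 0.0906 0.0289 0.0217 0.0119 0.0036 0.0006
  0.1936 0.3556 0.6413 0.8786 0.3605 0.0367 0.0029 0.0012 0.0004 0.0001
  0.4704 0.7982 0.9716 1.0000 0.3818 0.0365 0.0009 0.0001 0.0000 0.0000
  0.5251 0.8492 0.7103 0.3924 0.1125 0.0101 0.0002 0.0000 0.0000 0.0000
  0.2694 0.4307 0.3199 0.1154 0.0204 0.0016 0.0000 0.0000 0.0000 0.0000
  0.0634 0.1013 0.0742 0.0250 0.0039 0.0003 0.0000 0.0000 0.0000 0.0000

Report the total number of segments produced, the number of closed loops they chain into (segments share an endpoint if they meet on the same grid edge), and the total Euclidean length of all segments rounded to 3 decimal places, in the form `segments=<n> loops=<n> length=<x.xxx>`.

cell (5,2): code 0100 → (5.812,3.000)–(6.000,2.458)
cell (5,3): code 1000 → (6.000,3.248)–(5.812,3.000)
cell (6,0): code 0100 → (6.891,1.000)–(7.000,0.853)
cell (6,1): code 1100 → (6.329,2.000)–(6.891,1.000)
cell (6,2): code 1110 → (6.000,2.458)–(6.329,2.000)
cell (6,3): code 1001 → (7.000,3.404)–(6.000,3.248)
cell (7,0): code 0110 → (7.000,0.853)–(8.000,0.694)
cell (7,1): code 1011 → (8.000,1.714)–(7.848,2.000)
cell (7,2): code 0011 → (7.848,2.000)–(7.411,3.000)
cell (7,3): code 0001 → (7.411,3.000)–(7.000,3.404)
cell (8,0): code 0010 → (8.000,0.694)–(8.237,1.000)
cell (8,1): code 0001 → (8.237,1.000)–(8.000,1.714)
total: 12 segments, chained into 1 closed loop(s), length Σ = 7.935322

segments=12 loops=1 length=7.935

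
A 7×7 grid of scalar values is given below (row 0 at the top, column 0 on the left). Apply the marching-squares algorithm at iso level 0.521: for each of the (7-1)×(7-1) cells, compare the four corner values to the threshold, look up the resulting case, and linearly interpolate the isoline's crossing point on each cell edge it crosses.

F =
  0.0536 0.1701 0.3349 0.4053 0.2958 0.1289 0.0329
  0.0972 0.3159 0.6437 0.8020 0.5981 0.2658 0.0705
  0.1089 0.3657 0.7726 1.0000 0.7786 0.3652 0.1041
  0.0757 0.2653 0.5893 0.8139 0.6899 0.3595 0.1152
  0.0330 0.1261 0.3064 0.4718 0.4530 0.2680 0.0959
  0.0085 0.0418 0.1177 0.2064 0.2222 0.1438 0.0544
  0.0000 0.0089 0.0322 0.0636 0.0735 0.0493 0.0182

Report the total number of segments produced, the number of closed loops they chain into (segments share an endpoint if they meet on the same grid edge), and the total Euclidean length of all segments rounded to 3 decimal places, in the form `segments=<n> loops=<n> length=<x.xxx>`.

cell (0,1): code 0100 → (0.603,2.000)–(1.000,1.626)
cell (0,2): code 1100 → (0.292,3.000)–(0.603,2.000)
cell (0,3): code 1100 → (0.745,4.000)–(0.292,3.000)
cell (0,4): code 1000 → (1.000,4.232)–(0.745,4.000)
cell (1,1): code 0110 → (1.000,1.626)–(2.000,1.382)
cell (1,4): code 1001 → (2.000,4.623)–(1.000,4.232)
cell (2,1): code 0110 → (2.000,1.382)–(3.000,1.789)
cell (2,4): code 1001 → (3.000,4.511)–(2.000,4.623)
cell (3,1): code 0010 → (3.000,1.789)–(3.241,2.000)
cell (3,2): code 0011 → (3.241,2.000)–(3.856,3.000)
cell (3,3): code 0011 → (3.856,3.000)–(3.713,4.000)
cell (3,4): code 0001 → (3.713,4.000)–(3.000,4.511)
total: 12 segments, chained into 1 closed loop(s), length Σ = 10.606917

segments=12 loops=1 length=10.607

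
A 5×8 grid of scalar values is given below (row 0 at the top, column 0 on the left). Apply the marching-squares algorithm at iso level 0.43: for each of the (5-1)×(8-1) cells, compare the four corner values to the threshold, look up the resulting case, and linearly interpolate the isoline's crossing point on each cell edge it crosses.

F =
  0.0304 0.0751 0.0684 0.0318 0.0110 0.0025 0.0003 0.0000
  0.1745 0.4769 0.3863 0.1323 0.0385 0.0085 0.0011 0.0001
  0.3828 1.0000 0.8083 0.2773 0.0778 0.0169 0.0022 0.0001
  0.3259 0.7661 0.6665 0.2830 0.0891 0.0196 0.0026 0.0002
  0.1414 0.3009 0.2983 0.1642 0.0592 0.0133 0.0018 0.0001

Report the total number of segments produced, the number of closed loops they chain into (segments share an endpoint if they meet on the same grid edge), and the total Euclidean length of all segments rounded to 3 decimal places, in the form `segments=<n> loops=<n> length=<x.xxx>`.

cell (0,0): code 0100 → (0.883,1.000)–(1.000,0.845)
cell (0,1): code 1000 → (1.000,1.518)–(0.883,1.000)
cell (1,0): code 0110 → (1.000,0.845)–(2.000,0.076)
cell (1,1): code 1101 → (1.104,2.000)–(1.000,1.518)
cell (1,2): code 1000 → (2.000,2.712)–(1.104,2.000)
cell (2,0): code 0110 → (2.000,0.076)–(3.000,0.236)
cell (2,2): code 1001 → (3.000,2.617)–(2.000,2.712)
cell (3,0): code 0010 → (3.000,0.236)–(3.722,1.000)
cell (3,1): code 0011 → (3.722,1.000)–(3.642,2.000)
cell (3,2): code 0001 → (3.642,2.000)–(3.000,2.617)
total: 10 segments, chained into 1 closed loop(s), length Σ = 8.586404

segments=10 loops=1 length=8.586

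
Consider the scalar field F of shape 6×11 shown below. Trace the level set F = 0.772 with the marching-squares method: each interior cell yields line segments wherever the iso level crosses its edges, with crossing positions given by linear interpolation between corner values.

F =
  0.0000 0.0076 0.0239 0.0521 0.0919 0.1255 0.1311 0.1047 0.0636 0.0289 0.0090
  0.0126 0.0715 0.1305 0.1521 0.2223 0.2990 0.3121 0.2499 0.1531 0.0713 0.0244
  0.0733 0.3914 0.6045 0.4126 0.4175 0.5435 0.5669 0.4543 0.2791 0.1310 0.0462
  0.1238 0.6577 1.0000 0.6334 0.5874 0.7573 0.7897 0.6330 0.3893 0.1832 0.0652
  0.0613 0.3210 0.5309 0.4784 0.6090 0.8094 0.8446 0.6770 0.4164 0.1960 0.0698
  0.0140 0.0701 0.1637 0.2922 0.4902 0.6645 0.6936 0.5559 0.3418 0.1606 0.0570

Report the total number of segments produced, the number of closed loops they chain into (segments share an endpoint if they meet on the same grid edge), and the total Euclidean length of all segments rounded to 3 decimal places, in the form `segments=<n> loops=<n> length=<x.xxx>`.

cell (2,1): code 0100 → (2.424,2.000)–(3.000,1.334)
cell (2,2): code 1000 → (3.000,2.622)–(2.424,2.000)
cell (2,5): code 0100 → (2.921,6.000)–(3.000,5.454)
cell (2,6): code 1000 → (3.000,6.113)–(2.921,6.000)
cell (3,1): code 0010 → (3.000,1.334)–(3.486,2.000)
cell (3,2): code 0001 → (3.486,2.000)–(3.000,2.622)
cell (3,4): code 0100 → (3.282,5.000)–(4.000,4.813)
cell (3,5): code 1110 → (3.000,5.454)–(3.282,5.000)
cell (3,6): code 1001 → (4.000,6.433)–(3.000,6.113)
cell (4,4): code 0010 → (4.000,4.813)–(4.258,5.000)
cell (4,5): code 0011 → (4.258,5.000)–(4.481,6.000)
cell (4,6): code 0001 → (4.481,6.000)–(4.000,6.433)
total: 12 segments, chained into 2 closed loop(s), length Σ = 8.349115

segments=12 loops=2 length=8.349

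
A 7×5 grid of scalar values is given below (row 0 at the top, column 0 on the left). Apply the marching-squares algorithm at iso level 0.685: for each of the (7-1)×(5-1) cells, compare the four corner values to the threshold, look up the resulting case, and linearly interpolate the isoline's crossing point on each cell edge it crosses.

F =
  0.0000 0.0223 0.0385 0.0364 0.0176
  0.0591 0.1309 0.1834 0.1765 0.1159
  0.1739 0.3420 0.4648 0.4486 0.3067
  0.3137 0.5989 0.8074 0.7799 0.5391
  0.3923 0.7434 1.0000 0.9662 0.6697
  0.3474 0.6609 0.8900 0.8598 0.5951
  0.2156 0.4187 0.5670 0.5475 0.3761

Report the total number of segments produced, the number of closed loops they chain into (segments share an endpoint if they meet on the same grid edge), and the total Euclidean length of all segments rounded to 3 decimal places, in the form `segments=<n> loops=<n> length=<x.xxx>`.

cell (2,1): code 0100 → (2.643,2.000)–(3.000,1.413)
cell (2,2): code 1100 → (2.714,3.000)–(2.643,2.000)
cell (2,3): code 1000 → (3.000,3.394)–(2.714,3.000)
cell (3,0): code 0100 → (3.596,1.000)–(4.000,0.834)
cell (3,1): code 1110 → (3.000,1.413)–(3.596,1.000)
cell (3,3): code 1001 → (4.000,3.948)–(3.000,3.394)
cell (4,0): code 0010 → (4.000,0.834)–(4.708,1.000)
cell (4,1): code 0111 → (4.708,1.000)–(5.000,1.105)
cell (4,3): code 1001 → (5.000,3.660)–(4.000,3.948)
cell (5,1): code 0010 → (5.000,1.105)–(5.635,2.000)
cell (5,2): code 0011 → (5.635,2.000)–(5.560,3.000)
cell (5,3): code 0001 → (5.560,3.000)–(5.000,3.660)
total: 12 segments, chained into 1 closed loop(s), length Σ = 9.526077

segments=12 loops=1 length=9.526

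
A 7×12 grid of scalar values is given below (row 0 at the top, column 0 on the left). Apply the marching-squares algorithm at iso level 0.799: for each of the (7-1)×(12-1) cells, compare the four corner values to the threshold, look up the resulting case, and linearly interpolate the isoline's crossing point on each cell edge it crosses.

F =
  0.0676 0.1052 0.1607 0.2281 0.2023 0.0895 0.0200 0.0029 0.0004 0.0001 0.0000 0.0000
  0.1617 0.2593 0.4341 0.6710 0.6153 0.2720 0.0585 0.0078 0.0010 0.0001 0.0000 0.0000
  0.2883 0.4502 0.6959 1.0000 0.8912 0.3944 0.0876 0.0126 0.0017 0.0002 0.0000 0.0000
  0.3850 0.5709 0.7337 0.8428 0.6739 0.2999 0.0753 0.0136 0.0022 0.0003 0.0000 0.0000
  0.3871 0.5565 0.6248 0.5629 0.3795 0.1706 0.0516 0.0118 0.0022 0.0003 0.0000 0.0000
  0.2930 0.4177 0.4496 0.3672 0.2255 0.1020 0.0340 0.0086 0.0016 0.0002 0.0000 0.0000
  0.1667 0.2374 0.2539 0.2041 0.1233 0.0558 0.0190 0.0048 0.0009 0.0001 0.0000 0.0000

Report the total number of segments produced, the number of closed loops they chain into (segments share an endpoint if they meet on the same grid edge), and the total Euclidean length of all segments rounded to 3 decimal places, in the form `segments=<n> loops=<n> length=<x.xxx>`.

cell (1,2): code 0100 → (1.389,3.000)–(2.000,2.339)
cell (1,3): code 1100 → (1.666,4.000)–(1.389,3.000)
cell (1,4): code 1000 → (2.000,4.186)–(1.666,4.000)
cell (2,2): code 0110 → (2.000,2.339)–(3.000,2.599)
cell (2,3): code 1011 → (3.000,3.259)–(2.424,4.000)
cell (2,4): code 0001 → (2.424,4.000)–(2.000,4.186)
cell (3,2): code 0010 → (3.000,2.599)–(3.156,3.000)
cell (3,3): code 0001 → (3.156,3.000)–(3.000,3.259)
total: 8 segments, chained into 1 closed loop(s), length Σ = 5.488017

segments=8 loops=1 length=5.488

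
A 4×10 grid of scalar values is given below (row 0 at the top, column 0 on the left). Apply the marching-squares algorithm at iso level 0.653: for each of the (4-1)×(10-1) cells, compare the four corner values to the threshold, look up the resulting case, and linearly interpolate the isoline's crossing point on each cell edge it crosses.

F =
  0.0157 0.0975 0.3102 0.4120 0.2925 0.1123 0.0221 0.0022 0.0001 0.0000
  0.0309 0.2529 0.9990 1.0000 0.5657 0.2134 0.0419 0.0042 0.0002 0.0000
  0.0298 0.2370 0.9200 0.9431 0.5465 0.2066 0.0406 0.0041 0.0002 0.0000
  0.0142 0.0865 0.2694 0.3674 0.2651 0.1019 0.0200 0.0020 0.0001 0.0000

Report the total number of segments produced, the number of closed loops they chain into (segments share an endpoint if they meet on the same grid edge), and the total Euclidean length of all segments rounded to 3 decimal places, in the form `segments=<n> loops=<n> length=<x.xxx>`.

segments=8 loops=1 length=7.145

cell (0,1): code 0100 → (0.498,2.000)–(1.000,1.536)
cell (0,2): code 1100 → (0.410,3.000)–(0.498,2.000)
cell (0,3): code 1000 → (1.000,3.799)–(0.410,3.000)
cell (1,1): code 0110 → (1.000,1.536)–(2.000,1.609)
cell (1,3): code 1001 → (2.000,3.731)–(1.000,3.799)
cell (2,1): code 0010 → (2.000,1.609)–(2.410,2.000)
cell (2,2): code 0011 → (2.410,2.000)–(2.504,3.000)
cell (2,3): code 0001 → (2.504,3.000)–(2.000,3.731)
total: 8 segments, chained into 1 closed loop(s), length Σ = 7.145111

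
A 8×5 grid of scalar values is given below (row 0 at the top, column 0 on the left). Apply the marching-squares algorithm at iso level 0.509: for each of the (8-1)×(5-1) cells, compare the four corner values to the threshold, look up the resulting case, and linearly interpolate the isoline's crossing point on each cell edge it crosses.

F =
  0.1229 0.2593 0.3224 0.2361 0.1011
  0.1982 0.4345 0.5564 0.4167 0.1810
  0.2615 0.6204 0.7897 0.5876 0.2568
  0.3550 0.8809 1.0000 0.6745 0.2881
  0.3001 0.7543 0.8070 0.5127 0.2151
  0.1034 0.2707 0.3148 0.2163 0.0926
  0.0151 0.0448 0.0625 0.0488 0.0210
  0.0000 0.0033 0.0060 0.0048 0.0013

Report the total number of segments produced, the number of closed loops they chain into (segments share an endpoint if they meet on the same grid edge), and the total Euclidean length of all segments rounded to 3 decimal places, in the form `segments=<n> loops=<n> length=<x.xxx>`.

cell (0,1): code 0100 → (0.797,2.000)–(1.000,1.611)
cell (0,2): code 1000 → (1.000,2.339)–(0.797,2.000)
cell (1,0): code 0100 → (1.401,1.000)–(2.000,0.690)
cell (1,1): code 1110 → (1.000,1.611)–(1.401,1.000)
cell (1,2): code 1101 → (1.540,3.000)–(1.000,2.339)
cell (1,3): code 1000 → (2.000,3.238)–(1.540,3.000)
cell (2,0): code 0110 → (2.000,0.690)–(3.000,0.293)
cell (2,3): code 1001 → (3.000,3.428)–(2.000,3.238)
cell (3,0): code 0110 → (3.000,0.293)–(4.000,0.460)
cell (3,3): code 1001 → (4.000,3.012)–(3.000,3.428)
cell (4,0): code 0010 → (4.000,0.460)–(4.507,1.000)
cell (4,1): code 0011 → (4.507,1.000)–(4.605,2.000)
cell (4,2): code 0011 → (4.605,2.000)–(4.012,3.000)
cell (4,3): code 0001 → (4.012,3.000)–(4.000,3.012)
total: 14 segments, chained into 1 closed loop(s), length Σ = 10.727021

segments=14 loops=1 length=10.727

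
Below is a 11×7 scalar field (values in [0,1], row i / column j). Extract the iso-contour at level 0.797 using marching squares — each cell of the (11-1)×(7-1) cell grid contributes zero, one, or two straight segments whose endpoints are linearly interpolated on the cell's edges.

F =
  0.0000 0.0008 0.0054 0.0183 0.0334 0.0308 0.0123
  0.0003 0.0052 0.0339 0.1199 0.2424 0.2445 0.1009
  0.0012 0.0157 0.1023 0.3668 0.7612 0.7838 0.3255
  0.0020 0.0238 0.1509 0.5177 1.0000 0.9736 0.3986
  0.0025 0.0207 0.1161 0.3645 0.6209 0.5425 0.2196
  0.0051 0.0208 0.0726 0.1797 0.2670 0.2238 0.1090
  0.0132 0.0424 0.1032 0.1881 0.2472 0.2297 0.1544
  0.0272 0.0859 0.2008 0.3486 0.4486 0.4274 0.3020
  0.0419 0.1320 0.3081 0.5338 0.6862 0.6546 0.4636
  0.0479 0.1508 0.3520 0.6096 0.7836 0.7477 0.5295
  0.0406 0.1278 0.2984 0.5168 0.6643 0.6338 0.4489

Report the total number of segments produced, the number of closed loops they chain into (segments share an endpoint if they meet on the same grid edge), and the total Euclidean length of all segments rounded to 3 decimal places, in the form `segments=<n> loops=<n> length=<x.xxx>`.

cell (2,3): code 0100 → (2.150,4.000)–(3.000,3.579)
cell (2,4): code 1100 → (2.070,5.000)–(2.150,4.000)
cell (2,5): code 1000 → (3.000,5.307)–(2.070,5.000)
cell (3,3): code 0010 → (3.000,3.579)–(3.535,4.000)
cell (3,4): code 0011 → (3.535,4.000)–(3.410,5.000)
cell (3,5): code 0001 → (3.410,5.000)–(3.000,5.307)
total: 6 segments, chained into 1 closed loop(s), length Σ = 5.132616

segments=6 loops=1 length=5.133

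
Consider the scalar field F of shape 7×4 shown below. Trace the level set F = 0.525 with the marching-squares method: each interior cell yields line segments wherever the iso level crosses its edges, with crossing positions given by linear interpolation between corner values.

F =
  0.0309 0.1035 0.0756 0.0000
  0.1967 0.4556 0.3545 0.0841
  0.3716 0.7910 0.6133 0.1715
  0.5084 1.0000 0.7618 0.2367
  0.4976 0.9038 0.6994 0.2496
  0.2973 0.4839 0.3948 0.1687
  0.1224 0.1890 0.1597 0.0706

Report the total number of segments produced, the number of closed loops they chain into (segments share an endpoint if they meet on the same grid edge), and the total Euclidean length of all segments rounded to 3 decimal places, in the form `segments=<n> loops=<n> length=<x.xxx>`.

segments=10 loops=1 length=9.637

cell (1,0): code 0100 → (1.207,1.000)–(2.000,0.366)
cell (1,1): code 1100 → (1.659,2.000)–(1.207,1.000)
cell (1,2): code 1000 → (2.000,2.200)–(1.659,2.000)
cell (2,0): code 0110 → (2.000,0.366)–(3.000,0.034)
cell (2,2): code 1001 → (3.000,2.451)–(2.000,2.200)
cell (3,0): code 0110 → (3.000,0.034)–(4.000,0.067)
cell (3,2): code 1001 → (4.000,2.388)–(3.000,2.451)
cell (4,0): code 0010 → (4.000,0.067)–(4.902,1.000)
cell (4,1): code 0011 → (4.902,1.000)–(4.573,2.000)
cell (4,2): code 0001 → (4.573,2.000)–(4.000,2.388)
total: 10 segments, chained into 1 closed loop(s), length Σ = 9.637434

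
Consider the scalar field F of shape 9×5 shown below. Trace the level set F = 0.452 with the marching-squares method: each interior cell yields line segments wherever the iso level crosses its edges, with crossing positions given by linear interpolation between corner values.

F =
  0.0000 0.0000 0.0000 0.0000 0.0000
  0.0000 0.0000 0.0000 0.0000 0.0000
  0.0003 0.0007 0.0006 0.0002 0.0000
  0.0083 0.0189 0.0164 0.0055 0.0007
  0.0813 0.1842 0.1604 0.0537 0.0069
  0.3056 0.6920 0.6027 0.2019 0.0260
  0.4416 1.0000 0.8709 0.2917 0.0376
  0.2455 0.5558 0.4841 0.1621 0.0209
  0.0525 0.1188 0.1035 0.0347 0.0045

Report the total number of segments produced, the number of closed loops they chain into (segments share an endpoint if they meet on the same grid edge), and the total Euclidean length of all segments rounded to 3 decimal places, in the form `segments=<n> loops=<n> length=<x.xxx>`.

cell (4,0): code 0100 → (4.527,1.000)–(5.000,0.379)
cell (4,1): code 1100 → (4.659,2.000)–(4.527,1.000)
cell (4,2): code 1000 → (5.000,2.376)–(4.659,2.000)
cell (5,0): code 0110 → (5.000,0.379)–(6.000,0.019)
cell (5,2): code 1001 → (6.000,2.723)–(5.000,2.376)
cell (6,0): code 0110 → (6.000,0.019)–(7.000,0.665)
cell (6,2): code 1001 → (7.000,2.100)–(6.000,2.723)
cell (7,0): code 0010 → (7.000,0.665)–(7.238,1.000)
cell (7,1): code 0011 → (7.238,1.000)–(7.084,2.000)
cell (7,2): code 0001 → (7.084,2.000)–(7.000,2.100)
total: 10 segments, chained into 1 closed loop(s), length Σ = 8.340019

segments=10 loops=1 length=8.340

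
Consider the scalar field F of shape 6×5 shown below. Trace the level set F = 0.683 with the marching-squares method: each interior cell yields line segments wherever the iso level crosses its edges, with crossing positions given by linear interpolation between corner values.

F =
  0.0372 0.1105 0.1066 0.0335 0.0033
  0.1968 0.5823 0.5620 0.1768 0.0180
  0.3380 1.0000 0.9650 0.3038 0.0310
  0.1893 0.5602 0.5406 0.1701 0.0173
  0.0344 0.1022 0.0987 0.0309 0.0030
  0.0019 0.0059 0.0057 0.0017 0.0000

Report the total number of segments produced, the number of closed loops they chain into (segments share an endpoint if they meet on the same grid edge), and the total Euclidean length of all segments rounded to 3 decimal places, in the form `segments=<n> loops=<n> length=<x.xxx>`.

cell (1,0): code 0100 → (1.241,1.000)–(2.000,0.521)
cell (1,1): code 1100 → (1.300,2.000)–(1.241,1.000)
cell (1,2): code 1000 → (2.000,2.426)–(1.300,2.000)
cell (2,0): code 0010 → (2.000,0.521)–(2.721,1.000)
cell (2,1): code 0011 → (2.721,1.000)–(2.664,2.000)
cell (2,2): code 0001 → (2.664,2.000)–(2.000,2.426)
total: 6 segments, chained into 1 closed loop(s), length Σ = 5.375092

segments=6 loops=1 length=5.375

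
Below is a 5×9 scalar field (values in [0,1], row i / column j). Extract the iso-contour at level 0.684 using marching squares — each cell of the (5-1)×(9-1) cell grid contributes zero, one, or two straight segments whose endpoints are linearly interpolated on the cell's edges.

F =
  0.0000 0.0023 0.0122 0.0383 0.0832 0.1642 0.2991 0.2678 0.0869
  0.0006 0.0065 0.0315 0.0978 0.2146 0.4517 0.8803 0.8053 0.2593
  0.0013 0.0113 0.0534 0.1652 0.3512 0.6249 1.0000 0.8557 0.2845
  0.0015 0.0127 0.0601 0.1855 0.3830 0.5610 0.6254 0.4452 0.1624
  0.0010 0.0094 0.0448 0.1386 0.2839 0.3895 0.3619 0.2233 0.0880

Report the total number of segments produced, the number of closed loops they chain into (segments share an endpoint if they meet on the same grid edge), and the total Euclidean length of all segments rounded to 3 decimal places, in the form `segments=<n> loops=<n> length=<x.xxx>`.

cell (0,5): code 0100 → (0.662,6.000)–(1.000,5.542)
cell (0,6): code 1100 → (0.774,7.000)–(0.662,6.000)
cell (0,7): code 1000 → (1.000,7.222)–(0.774,7.000)
cell (1,5): code 0110 → (1.000,5.542)–(2.000,5.158)
cell (1,7): code 1001 → (2.000,7.301)–(1.000,7.222)
cell (2,5): code 0010 → (2.000,5.158)–(2.844,6.000)
cell (2,6): code 0011 → (2.844,6.000)–(2.418,7.000)
cell (2,7): code 0001 → (2.418,7.000)–(2.000,7.301)
total: 8 segments, chained into 1 closed loop(s), length Σ = 6.760381

segments=8 loops=1 length=6.760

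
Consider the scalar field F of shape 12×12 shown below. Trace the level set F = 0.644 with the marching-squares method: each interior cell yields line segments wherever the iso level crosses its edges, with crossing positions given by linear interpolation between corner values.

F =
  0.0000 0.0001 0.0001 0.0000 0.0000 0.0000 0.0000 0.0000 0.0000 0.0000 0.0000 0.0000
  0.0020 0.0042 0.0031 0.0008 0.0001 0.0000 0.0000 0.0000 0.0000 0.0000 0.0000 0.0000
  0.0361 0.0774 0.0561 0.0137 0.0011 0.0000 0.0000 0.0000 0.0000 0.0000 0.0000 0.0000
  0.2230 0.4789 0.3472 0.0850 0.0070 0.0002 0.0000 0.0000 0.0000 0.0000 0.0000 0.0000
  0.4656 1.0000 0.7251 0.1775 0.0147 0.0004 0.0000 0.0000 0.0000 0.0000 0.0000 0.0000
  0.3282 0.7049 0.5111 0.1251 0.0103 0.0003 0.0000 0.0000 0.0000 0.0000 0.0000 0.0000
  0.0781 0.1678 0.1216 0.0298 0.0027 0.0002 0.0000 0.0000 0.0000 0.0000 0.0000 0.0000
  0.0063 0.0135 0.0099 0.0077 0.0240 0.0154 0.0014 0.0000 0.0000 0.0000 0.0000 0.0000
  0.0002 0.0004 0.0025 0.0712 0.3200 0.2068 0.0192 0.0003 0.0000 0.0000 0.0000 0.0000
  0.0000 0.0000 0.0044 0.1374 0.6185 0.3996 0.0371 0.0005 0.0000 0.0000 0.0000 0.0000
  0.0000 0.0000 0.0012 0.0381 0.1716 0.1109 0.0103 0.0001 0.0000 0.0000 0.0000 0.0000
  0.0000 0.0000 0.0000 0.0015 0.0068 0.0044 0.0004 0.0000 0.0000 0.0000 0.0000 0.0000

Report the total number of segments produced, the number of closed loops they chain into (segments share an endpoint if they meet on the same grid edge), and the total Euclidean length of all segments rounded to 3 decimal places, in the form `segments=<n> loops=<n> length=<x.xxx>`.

cell (3,0): code 0100 → (3.317,1.000)–(4.000,0.334)
cell (3,1): code 1100 → (3.785,2.000)–(3.317,1.000)
cell (3,2): code 1000 → (4.000,2.148)–(3.785,2.000)
cell (4,0): code 0110 → (4.000,0.334)–(5.000,0.838)
cell (4,1): code 1011 → (5.000,1.314)–(4.379,2.000)
cell (4,2): code 0001 → (4.379,2.000)–(4.000,2.148)
cell (5,0): code 0010 → (5.000,0.838)–(5.113,1.000)
cell (5,1): code 0001 → (5.113,1.000)–(5.000,1.314)
total: 8 segments, chained into 1 closed loop(s), length Σ = 5.302929

segments=8 loops=1 length=5.303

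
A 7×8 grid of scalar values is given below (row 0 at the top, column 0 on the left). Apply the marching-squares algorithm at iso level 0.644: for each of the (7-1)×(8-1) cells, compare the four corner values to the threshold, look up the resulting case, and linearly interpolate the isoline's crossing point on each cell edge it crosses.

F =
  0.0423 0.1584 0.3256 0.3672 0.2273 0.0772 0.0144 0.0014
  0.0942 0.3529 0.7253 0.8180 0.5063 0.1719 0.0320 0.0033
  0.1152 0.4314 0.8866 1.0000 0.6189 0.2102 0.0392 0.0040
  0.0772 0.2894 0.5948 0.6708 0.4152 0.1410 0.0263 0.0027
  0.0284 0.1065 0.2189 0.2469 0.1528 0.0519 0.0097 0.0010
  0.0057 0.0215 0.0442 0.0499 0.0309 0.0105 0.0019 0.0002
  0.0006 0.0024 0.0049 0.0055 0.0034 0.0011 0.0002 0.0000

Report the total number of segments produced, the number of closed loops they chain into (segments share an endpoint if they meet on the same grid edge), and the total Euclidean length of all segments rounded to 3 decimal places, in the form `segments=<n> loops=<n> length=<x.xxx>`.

segments=10 loops=1 length=7.547

cell (0,1): code 0100 → (0.797,2.000)–(1.000,1.782)
cell (0,2): code 1100 → (0.614,3.000)–(0.797,2.000)
cell (0,3): code 1000 → (1.000,3.558)–(0.614,3.000)
cell (1,1): code 0110 → (1.000,1.782)–(2.000,1.467)
cell (1,3): code 1001 → (2.000,3.934)–(1.000,3.558)
cell (2,1): code 0010 → (2.000,1.467)–(2.831,2.000)
cell (2,2): code 0111 → (2.831,2.000)–(3.000,2.647)
cell (2,3): code 1001 → (3.000,3.105)–(2.000,3.934)
cell (3,2): code 0010 → (3.000,2.647)–(3.063,3.000)
cell (3,3): code 0001 → (3.063,3.000)–(3.000,3.105)
total: 10 segments, chained into 1 closed loop(s), length Σ = 7.546568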